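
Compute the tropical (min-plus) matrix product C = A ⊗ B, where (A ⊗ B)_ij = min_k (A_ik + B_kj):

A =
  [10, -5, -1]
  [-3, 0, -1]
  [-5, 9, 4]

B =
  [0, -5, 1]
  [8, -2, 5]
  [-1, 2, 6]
A ⊗ B =
  [-2, -7, 0]
  [-3, -8, -2]
  [-5, -10, -4]

Apply the min-plus product entry-by-entry:
  C[0][0] = min over k of (A[0][0] + B[0][0] = 10 + 0 = 10, A[0][1] + B[1][0] = -5 + 8 = 3, A[0][2] + B[2][0] = -1 + -1 = -2) = -2 (attained at k = 2)
  C[0][1] = min over k of (A[0][0] + B[0][1] = 10 + -5 = 5, A[0][1] + B[1][1] = -5 + -2 = -7, A[0][2] + B[2][1] = -1 + 2 = 1) = -7 (attained at k = 1)
  C[0][2] = min over k of (A[0][0] + B[0][2] = 10 + 1 = 11, A[0][1] + B[1][2] = -5 + 5 = 0, A[0][2] + B[2][2] = -1 + 6 = 5) = 0 (attained at k = 1)
  C[1][0] = min over k of (A[1][0] + B[0][0] = -3 + 0 = -3, A[1][1] + B[1][0] = 0 + 8 = 8, A[1][2] + B[2][0] = -1 + -1 = -2) = -3 (attained at k = 0)
  C[1][1] = min over k of (A[1][0] + B[0][1] = -3 + -5 = -8, A[1][1] + B[1][1] = 0 + -2 = -2, A[1][2] + B[2][1] = -1 + 2 = 1) = -8 (attained at k = 0)
  C[1][2] = min over k of (A[1][0] + B[0][2] = -3 + 1 = -2, A[1][1] + B[1][2] = 0 + 5 = 5, A[1][2] + B[2][2] = -1 + 6 = 5) = -2 (attained at k = 0)
  C[2][0] = min over k of (A[2][0] + B[0][0] = -5 + 0 = -5, A[2][1] + B[1][0] = 9 + 8 = 17, A[2][2] + B[2][0] = 4 + -1 = 3) = -5 (attained at k = 0)
  C[2][1] = min over k of (A[2][0] + B[0][1] = -5 + -5 = -10, A[2][1] + B[1][1] = 9 + -2 = 7, A[2][2] + B[2][1] = 4 + 2 = 6) = -10 (attained at k = 0)
  C[2][2] = min over k of (A[2][0] + B[0][2] = -5 + 1 = -4, A[2][1] + B[1][2] = 9 + 5 = 14, A[2][2] + B[2][2] = 4 + 6 = 10) = -4 (attained at k = 0)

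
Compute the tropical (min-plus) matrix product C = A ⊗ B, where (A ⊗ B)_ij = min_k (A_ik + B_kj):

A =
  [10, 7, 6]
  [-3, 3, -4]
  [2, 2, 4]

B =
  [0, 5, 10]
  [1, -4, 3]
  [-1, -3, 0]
A ⊗ B =
  [5, 3, 6]
  [-5, -7, -4]
  [2, -2, 4]

Apply the min-plus product entry-by-entry:
  C[0][0] = min over k of (A[0][0] + B[0][0] = 10 + 0 = 10, A[0][1] + B[1][0] = 7 + 1 = 8, A[0][2] + B[2][0] = 6 + -1 = 5) = 5 (attained at k = 2)
  C[0][1] = min over k of (A[0][0] + B[0][1] = 10 + 5 = 15, A[0][1] + B[1][1] = 7 + -4 = 3, A[0][2] + B[2][1] = 6 + -3 = 3) = 3 (attained at k = 1)
  C[0][2] = min over k of (A[0][0] + B[0][2] = 10 + 10 = 20, A[0][1] + B[1][2] = 7 + 3 = 10, A[0][2] + B[2][2] = 6 + 0 = 6) = 6 (attained at k = 2)
  C[1][0] = min over k of (A[1][0] + B[0][0] = -3 + 0 = -3, A[1][1] + B[1][0] = 3 + 1 = 4, A[1][2] + B[2][0] = -4 + -1 = -5) = -5 (attained at k = 2)
  C[1][1] = min over k of (A[1][0] + B[0][1] = -3 + 5 = 2, A[1][1] + B[1][1] = 3 + -4 = -1, A[1][2] + B[2][1] = -4 + -3 = -7) = -7 (attained at k = 2)
  C[1][2] = min over k of (A[1][0] + B[0][2] = -3 + 10 = 7, A[1][1] + B[1][2] = 3 + 3 = 6, A[1][2] + B[2][2] = -4 + 0 = -4) = -4 (attained at k = 2)
  C[2][0] = min over k of (A[2][0] + B[0][0] = 2 + 0 = 2, A[2][1] + B[1][0] = 2 + 1 = 3, A[2][2] + B[2][0] = 4 + -1 = 3) = 2 (attained at k = 0)
  C[2][1] = min over k of (A[2][0] + B[0][1] = 2 + 5 = 7, A[2][1] + B[1][1] = 2 + -4 = -2, A[2][2] + B[2][1] = 4 + -3 = 1) = -2 (attained at k = 1)
  C[2][2] = min over k of (A[2][0] + B[0][2] = 2 + 10 = 12, A[2][1] + B[1][2] = 2 + 3 = 5, A[2][2] + B[2][2] = 4 + 0 = 4) = 4 (attained at k = 2)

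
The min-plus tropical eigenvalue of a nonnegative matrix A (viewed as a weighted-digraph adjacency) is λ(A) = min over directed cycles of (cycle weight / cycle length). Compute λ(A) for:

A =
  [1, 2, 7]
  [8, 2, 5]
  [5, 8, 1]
λ(A) = 1

Enumerate directed cycles and compute their means (weight / length). Sample:
  cycle 0 → 0: weight = 1, length = 1, mean = 1/1 ≈ 1.000
  cycle 1 → 1: weight = 2, length = 1, mean = 2/1 ≈ 2.000
  cycle 2 → 2: weight = 1, length = 1, mean = 1/1 ≈ 1.000
  cycle 0 → 1 → 0: weight = 10, length = 2, mean = 10/2 ≈ 5.000
  cycle 0 → 2 → 0: weight = 12, length = 2, mean = 12/2 ≈ 6.000
  cycle 1 → 0 → 1: weight = 10, length = 2, mean = 10/2 ≈ 5.000
Minimum mean = 1.000, attained e.g. along the cycle 0 → 0 with weight 1 and length 1. So λ(A) = 1/1 = 1.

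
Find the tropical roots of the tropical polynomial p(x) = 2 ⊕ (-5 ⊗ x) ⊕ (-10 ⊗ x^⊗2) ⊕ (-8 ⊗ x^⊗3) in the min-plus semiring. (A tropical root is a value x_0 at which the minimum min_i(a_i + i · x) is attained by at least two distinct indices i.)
Roots: {-2, 5, 7}

Each tropical root is a break point of the lower envelope of the lines y = a_i + i · x (there are 4 lines, with slopes 0, 1, ..., 3). Only the lines that attain the minimum somewhere contribute to roots; other lines are dominated. Here the surviving (envelope) indices are i = 3, i = 2, i = 1, i = 0.
Intersections between consecutive envelope lines give the roots: for adjacent envelope indices i < j the intersection is x = (a_i − a_j) / (j − i). Reading off the sorted break points: {-2, 5, 7}.
Verification: at each break x_0, at least two indices attain the minimum of min_i(a_i + i · x_0).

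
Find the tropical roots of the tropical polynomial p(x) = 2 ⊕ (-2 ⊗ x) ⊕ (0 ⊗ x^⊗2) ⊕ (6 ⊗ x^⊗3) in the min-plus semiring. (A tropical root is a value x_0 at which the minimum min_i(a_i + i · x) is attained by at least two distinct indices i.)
Roots: {-6, -2, 4}

Each tropical root is a break point of the lower envelope of the lines y = a_i + i · x (there are 4 lines, with slopes 0, 1, ..., 3). Only the lines that attain the minimum somewhere contribute to roots; other lines are dominated. Here the surviving (envelope) indices are i = 3, i = 2, i = 1, i = 0.
Intersections between consecutive envelope lines give the roots: for adjacent envelope indices i < j the intersection is x = (a_i − a_j) / (j − i). Reading off the sorted break points: {-6, -2, 4}.
Verification: at each break x_0, at least two indices attain the minimum of min_i(a_i + i · x_0).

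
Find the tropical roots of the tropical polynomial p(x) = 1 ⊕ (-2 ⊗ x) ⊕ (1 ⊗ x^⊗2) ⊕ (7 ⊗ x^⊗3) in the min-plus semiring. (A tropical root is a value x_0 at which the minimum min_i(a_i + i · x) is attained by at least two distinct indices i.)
Roots: {-6, -3, 3}

Each tropical root is a break point of the lower envelope of the lines y = a_i + i · x (there are 4 lines, with slopes 0, 1, ..., 3). Only the lines that attain the minimum somewhere contribute to roots; other lines are dominated. Here the surviving (envelope) indices are i = 3, i = 2, i = 1, i = 0.
Intersections between consecutive envelope lines give the roots: for adjacent envelope indices i < j the intersection is x = (a_i − a_j) / (j − i). Reading off the sorted break points: {-6, -3, 3}.
Verification: at each break x_0, at least two indices attain the minimum of min_i(a_i + i · x_0).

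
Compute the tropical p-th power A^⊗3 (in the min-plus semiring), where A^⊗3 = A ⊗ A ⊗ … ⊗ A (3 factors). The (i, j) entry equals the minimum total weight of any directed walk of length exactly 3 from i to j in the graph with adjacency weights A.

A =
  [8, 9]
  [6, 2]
A^⊗3 =
  [17, 13]
  [10, 6]

Each entry (A^⊗3)_ij equals the minimum over all length-3 walks i = v_0 → v_1 → … → v_3 = j of Σ_t A[v_t][v_{t+1}]. For example, for (i, j) = (0, 1) we minimise over 4 possible intermediate vertex sequences; the minimum is 13, attained along the walk 0 → 1 → 1 → 1.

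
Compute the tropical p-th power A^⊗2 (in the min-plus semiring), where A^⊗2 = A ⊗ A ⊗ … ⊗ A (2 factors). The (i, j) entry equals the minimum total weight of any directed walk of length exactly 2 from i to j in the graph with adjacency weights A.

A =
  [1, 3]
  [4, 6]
A^⊗2 =
  [2, 4]
  [5, 7]

Each entry (A^⊗2)_ij equals the minimum over all length-2 walks i = v_0 → v_1 → … → v_2 = j of Σ_t A[v_t][v_{t+1}]. For example, for (i, j) = (0, 1) we minimise over 2 possible intermediate vertex sequences; the minimum is 4, attained along the walk 0 → 0 → 1.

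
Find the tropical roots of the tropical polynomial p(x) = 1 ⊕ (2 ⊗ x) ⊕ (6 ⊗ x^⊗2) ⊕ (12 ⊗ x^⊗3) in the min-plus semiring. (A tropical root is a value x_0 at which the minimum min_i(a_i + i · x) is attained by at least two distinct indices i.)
Roots: {-6, -4, -1}

Each tropical root is a break point of the lower envelope of the lines y = a_i + i · x (there are 4 lines, with slopes 0, 1, ..., 3). Only the lines that attain the minimum somewhere contribute to roots; other lines are dominated. Here the surviving (envelope) indices are i = 3, i = 2, i = 1, i = 0.
Intersections between consecutive envelope lines give the roots: for adjacent envelope indices i < j the intersection is x = (a_i − a_j) / (j − i). Reading off the sorted break points: {-6, -4, -1}.
Verification: at each break x_0, at least two indices attain the minimum of min_i(a_i + i · x_0).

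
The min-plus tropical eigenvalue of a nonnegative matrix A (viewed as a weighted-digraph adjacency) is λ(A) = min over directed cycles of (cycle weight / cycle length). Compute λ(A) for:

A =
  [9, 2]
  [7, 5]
λ(A) = 9/2

Enumerate directed cycles and compute their means (weight / length). Sample:
  cycle 0 → 0: weight = 9, length = 1, mean = 9/1 ≈ 9.000
  cycle 1 → 1: weight = 5, length = 1, mean = 5/1 ≈ 5.000
  cycle 0 → 1 → 0: weight = 9, length = 2, mean = 9/2 ≈ 4.500
  cycle 1 → 0 → 1: weight = 9, length = 2, mean = 9/2 ≈ 4.500
Minimum mean = 4.500, attained e.g. along the cycle 0 → 1 → 0 with weight 9 and length 2. So λ(A) = 9/2 = 9/2.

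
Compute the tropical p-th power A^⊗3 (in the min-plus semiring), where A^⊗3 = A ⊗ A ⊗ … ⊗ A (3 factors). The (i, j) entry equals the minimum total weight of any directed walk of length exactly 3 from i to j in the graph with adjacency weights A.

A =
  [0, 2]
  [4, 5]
A^⊗3 =
  [0, 2]
  [4, 6]

Each entry (A^⊗3)_ij equals the minimum over all length-3 walks i = v_0 → v_1 → … → v_3 = j of Σ_t A[v_t][v_{t+1}]. For example, for (i, j) = (0, 1) we minimise over 4 possible intermediate vertex sequences; the minimum is 2, attained along the walk 0 → 0 → 0 → 1.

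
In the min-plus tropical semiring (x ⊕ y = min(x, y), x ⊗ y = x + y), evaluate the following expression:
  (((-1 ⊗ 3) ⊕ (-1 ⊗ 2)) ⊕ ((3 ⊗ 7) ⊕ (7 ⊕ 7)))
(((-1 ⊗ 3) ⊕ (-1 ⊗ 2)) ⊕ ((3 ⊗ 7) ⊕ (7 ⊕ 7))) = 1

Expand innermost to outermost. Recall ⊕ takes the minimum of its arguments and ⊗ takes their sum. Working out the expression (((-1 ⊗ 3) ⊕ (-1 ⊗ 2)) ⊕ ((3 ⊗ 7) ⊕ (7 ⊕ 7))) gives 1.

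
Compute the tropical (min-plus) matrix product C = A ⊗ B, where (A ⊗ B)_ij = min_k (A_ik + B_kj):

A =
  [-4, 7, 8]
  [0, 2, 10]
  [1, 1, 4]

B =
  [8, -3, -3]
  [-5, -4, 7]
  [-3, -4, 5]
A ⊗ B =
  [2, -7, -7]
  [-3, -3, -3]
  [-4, -3, -2]

Apply the min-plus product entry-by-entry:
  C[0][0] = min over k of (A[0][0] + B[0][0] = -4 + 8 = 4, A[0][1] + B[1][0] = 7 + -5 = 2, A[0][2] + B[2][0] = 8 + -3 = 5) = 2 (attained at k = 1)
  C[0][1] = min over k of (A[0][0] + B[0][1] = -4 + -3 = -7, A[0][1] + B[1][1] = 7 + -4 = 3, A[0][2] + B[2][1] = 8 + -4 = 4) = -7 (attained at k = 0)
  C[0][2] = min over k of (A[0][0] + B[0][2] = -4 + -3 = -7, A[0][1] + B[1][2] = 7 + 7 = 14, A[0][2] + B[2][2] = 8 + 5 = 13) = -7 (attained at k = 0)
  C[1][0] = min over k of (A[1][0] + B[0][0] = 0 + 8 = 8, A[1][1] + B[1][0] = 2 + -5 = -3, A[1][2] + B[2][0] = 10 + -3 = 7) = -3 (attained at k = 1)
  C[1][1] = min over k of (A[1][0] + B[0][1] = 0 + -3 = -3, A[1][1] + B[1][1] = 2 + -4 = -2, A[1][2] + B[2][1] = 10 + -4 = 6) = -3 (attained at k = 0)
  C[1][2] = min over k of (A[1][0] + B[0][2] = 0 + -3 = -3, A[1][1] + B[1][2] = 2 + 7 = 9, A[1][2] + B[2][2] = 10 + 5 = 15) = -3 (attained at k = 0)
  C[2][0] = min over k of (A[2][0] + B[0][0] = 1 + 8 = 9, A[2][1] + B[1][0] = 1 + -5 = -4, A[2][2] + B[2][0] = 4 + -3 = 1) = -4 (attained at k = 1)
  C[2][1] = min over k of (A[2][0] + B[0][1] = 1 + -3 = -2, A[2][1] + B[1][1] = 1 + -4 = -3, A[2][2] + B[2][1] = 4 + -4 = 0) = -3 (attained at k = 1)
  C[2][2] = min over k of (A[2][0] + B[0][2] = 1 + -3 = -2, A[2][1] + B[1][2] = 1 + 7 = 8, A[2][2] + B[2][2] = 4 + 5 = 9) = -2 (attained at k = 0)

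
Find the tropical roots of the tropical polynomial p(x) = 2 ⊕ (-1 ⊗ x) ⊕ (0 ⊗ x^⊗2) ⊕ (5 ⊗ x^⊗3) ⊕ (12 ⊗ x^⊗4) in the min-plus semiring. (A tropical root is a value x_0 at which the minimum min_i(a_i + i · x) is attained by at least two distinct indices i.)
Roots: {-7, -5, -1, 3}

Each tropical root is a break point of the lower envelope of the lines y = a_i + i · x (there are 5 lines, with slopes 0, 1, ..., 4). Only the lines that attain the minimum somewhere contribute to roots; other lines are dominated. Here the surviving (envelope) indices are i = 4, i = 3, i = 2, i = 1, i = 0.
Intersections between consecutive envelope lines give the roots: for adjacent envelope indices i < j the intersection is x = (a_i − a_j) / (j − i). Reading off the sorted break points: {-7, -5, -1, 3}.
Verification: at each break x_0, at least two indices attain the minimum of min_i(a_i + i · x_0).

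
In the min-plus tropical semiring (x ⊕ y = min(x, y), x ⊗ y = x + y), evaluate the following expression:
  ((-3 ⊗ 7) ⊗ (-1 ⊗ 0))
((-3 ⊗ 7) ⊗ (-1 ⊗ 0)) = 3

Expand innermost to outermost. Recall ⊕ takes the minimum of its arguments and ⊗ takes their sum. Working out the expression ((-3 ⊗ 7) ⊗ (-1 ⊗ 0)) gives 3.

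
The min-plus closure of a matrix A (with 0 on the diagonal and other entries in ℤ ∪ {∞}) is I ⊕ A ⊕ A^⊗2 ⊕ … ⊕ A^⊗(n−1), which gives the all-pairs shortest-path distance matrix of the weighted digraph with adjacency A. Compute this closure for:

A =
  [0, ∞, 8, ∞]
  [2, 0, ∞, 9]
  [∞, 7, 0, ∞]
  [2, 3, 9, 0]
Closure =
  [0, 15, 8, 24]
  [2, 0, 10, 9]
  [9, 7, 0, 16]
  [2, 3, 9, 0]

This is the Floyd-Warshall all-pairs shortest-path computation. For each intermediate vertex k = 0, 1, …, 3, update dist[i][j] ← min(dist[i][j], dist[i][k] + dist[k][j]). The final matrix gives, for each (i, j), the minimum total weight of any directed path from i to j (possibly empty when i = j).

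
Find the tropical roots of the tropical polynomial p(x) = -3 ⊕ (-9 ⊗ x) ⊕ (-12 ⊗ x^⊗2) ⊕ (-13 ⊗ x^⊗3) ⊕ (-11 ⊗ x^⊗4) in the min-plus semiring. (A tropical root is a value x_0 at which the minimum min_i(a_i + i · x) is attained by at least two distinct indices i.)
Roots: {-2, 1, 3, 6}

Each tropical root is a break point of the lower envelope of the lines y = a_i + i · x (there are 5 lines, with slopes 0, 1, ..., 4). Only the lines that attain the minimum somewhere contribute to roots; other lines are dominated. Here the surviving (envelope) indices are i = 4, i = 3, i = 2, i = 1, i = 0.
Intersections between consecutive envelope lines give the roots: for adjacent envelope indices i < j the intersection is x = (a_i − a_j) / (j − i). Reading off the sorted break points: {-2, 1, 3, 6}.
Verification: at each break x_0, at least two indices attain the minimum of min_i(a_i + i · x_0).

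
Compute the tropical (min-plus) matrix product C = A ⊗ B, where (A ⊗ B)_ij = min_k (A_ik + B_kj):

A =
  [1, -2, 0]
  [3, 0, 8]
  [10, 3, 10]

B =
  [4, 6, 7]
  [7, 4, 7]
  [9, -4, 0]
A ⊗ B =
  [5, -4, 0]
  [7, 4, 7]
  [10, 6, 10]

Apply the min-plus product entry-by-entry:
  C[0][0] = min over k of (A[0][0] + B[0][0] = 1 + 4 = 5, A[0][1] + B[1][0] = -2 + 7 = 5, A[0][2] + B[2][0] = 0 + 9 = 9) = 5 (attained at k = 0)
  C[0][1] = min over k of (A[0][0] + B[0][1] = 1 + 6 = 7, A[0][1] + B[1][1] = -2 + 4 = 2, A[0][2] + B[2][1] = 0 + -4 = -4) = -4 (attained at k = 2)
  C[0][2] = min over k of (A[0][0] + B[0][2] = 1 + 7 = 8, A[0][1] + B[1][2] = -2 + 7 = 5, A[0][2] + B[2][2] = 0 + 0 = 0) = 0 (attained at k = 2)
  C[1][0] = min over k of (A[1][0] + B[0][0] = 3 + 4 = 7, A[1][1] + B[1][0] = 0 + 7 = 7, A[1][2] + B[2][0] = 8 + 9 = 17) = 7 (attained at k = 0)
  C[1][1] = min over k of (A[1][0] + B[0][1] = 3 + 6 = 9, A[1][1] + B[1][1] = 0 + 4 = 4, A[1][2] + B[2][1] = 8 + -4 = 4) = 4 (attained at k = 1)
  C[1][2] = min over k of (A[1][0] + B[0][2] = 3 + 7 = 10, A[1][1] + B[1][2] = 0 + 7 = 7, A[1][2] + B[2][2] = 8 + 0 = 8) = 7 (attained at k = 1)
  C[2][0] = min over k of (A[2][0] + B[0][0] = 10 + 4 = 14, A[2][1] + B[1][0] = 3 + 7 = 10, A[2][2] + B[2][0] = 10 + 9 = 19) = 10 (attained at k = 1)
  C[2][1] = min over k of (A[2][0] + B[0][1] = 10 + 6 = 16, A[2][1] + B[1][1] = 3 + 4 = 7, A[2][2] + B[2][1] = 10 + -4 = 6) = 6 (attained at k = 2)
  C[2][2] = min over k of (A[2][0] + B[0][2] = 10 + 7 = 17, A[2][1] + B[1][2] = 3 + 7 = 10, A[2][2] + B[2][2] = 10 + 0 = 10) = 10 (attained at k = 1)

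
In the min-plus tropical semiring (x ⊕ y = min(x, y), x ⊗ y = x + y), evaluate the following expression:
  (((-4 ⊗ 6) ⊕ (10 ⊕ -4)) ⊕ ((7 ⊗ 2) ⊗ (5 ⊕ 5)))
(((-4 ⊗ 6) ⊕ (10 ⊕ -4)) ⊕ ((7 ⊗ 2) ⊗ (5 ⊕ 5))) = -4

Expand innermost to outermost. Recall ⊕ takes the minimum of its arguments and ⊗ takes their sum. Working out the expression (((-4 ⊗ 6) ⊕ (10 ⊕ -4)) ⊕ ((7 ⊗ 2) ⊗ (5 ⊕ 5))) gives -4.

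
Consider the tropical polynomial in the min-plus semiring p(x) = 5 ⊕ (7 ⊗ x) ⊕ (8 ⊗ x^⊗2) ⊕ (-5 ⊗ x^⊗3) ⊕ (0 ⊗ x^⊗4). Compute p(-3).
p(-3) = -14

A tropical monomial a ⊗ x^⊗i evaluates to a + i · x. Evaluating each term at x = -3:
  Term 0 contributes 5 + 0 · -3 = 5
  Term 1 contributes 7 + 1 · -3 = 4
  Term 2 contributes 8 + 2 · -3 = 2
  Term 3 contributes -5 + 3 · -3 = -14
  Term 4 contributes 0 + 4 · -3 = -12
p(-3) = ⊕ of these = min[5, 4, 2, -14, -12] = -14.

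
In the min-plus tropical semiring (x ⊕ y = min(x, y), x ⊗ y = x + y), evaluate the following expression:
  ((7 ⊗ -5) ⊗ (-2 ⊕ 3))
((7 ⊗ -5) ⊗ (-2 ⊕ 3)) = 0

Expand innermost to outermost. Recall ⊕ takes the minimum of its arguments and ⊗ takes their sum. Working out the expression ((7 ⊗ -5) ⊗ (-2 ⊕ 3)) gives 0.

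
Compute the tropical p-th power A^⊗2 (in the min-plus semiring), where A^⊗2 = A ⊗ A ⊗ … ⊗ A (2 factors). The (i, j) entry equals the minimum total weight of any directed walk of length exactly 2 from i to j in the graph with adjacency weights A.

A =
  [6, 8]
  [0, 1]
A^⊗2 =
  [8, 9]
  [1, 2]

Each entry (A^⊗2)_ij equals the minimum over all length-2 walks i = v_0 → v_1 → … → v_2 = j of Σ_t A[v_t][v_{t+1}]. For example, for (i, j) = (0, 1) we minimise over 2 possible intermediate vertex sequences; the minimum is 9, attained along the walk 0 → 1 → 1.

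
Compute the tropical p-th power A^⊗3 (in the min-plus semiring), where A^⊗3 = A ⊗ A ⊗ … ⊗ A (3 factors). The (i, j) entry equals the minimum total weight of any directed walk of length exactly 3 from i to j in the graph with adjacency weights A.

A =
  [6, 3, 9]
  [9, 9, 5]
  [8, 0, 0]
A^⊗3 =
  [16, 8, 8]
  [13, 5, 5]
  [8, 0, 0]

Each entry (A^⊗3)_ij equals the minimum over all length-3 walks i = v_0 → v_1 → … → v_3 = j of Σ_t A[v_t][v_{t+1}]. For example, for (i, j) = (0, 2) we minimise over 9 possible intermediate vertex sequences; the minimum is 8, attained along the walk 0 → 1 → 2 → 2.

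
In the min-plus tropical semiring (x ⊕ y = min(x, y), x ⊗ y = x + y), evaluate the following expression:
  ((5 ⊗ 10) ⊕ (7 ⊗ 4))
((5 ⊗ 10) ⊕ (7 ⊗ 4)) = 11

Expand innermost to outermost. Recall ⊕ takes the minimum of its arguments and ⊗ takes their sum. Working out the expression ((5 ⊗ 10) ⊕ (7 ⊗ 4)) gives 11.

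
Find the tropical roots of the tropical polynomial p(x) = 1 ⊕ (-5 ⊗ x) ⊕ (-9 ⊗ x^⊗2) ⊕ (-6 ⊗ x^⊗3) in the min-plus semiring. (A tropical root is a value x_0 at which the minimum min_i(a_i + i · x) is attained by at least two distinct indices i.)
Roots: {-3, 4, 6}

Each tropical root is a break point of the lower envelope of the lines y = a_i + i · x (there are 4 lines, with slopes 0, 1, ..., 3). Only the lines that attain the minimum somewhere contribute to roots; other lines are dominated. Here the surviving (envelope) indices are i = 3, i = 2, i = 1, i = 0.
Intersections between consecutive envelope lines give the roots: for adjacent envelope indices i < j the intersection is x = (a_i − a_j) / (j − i). Reading off the sorted break points: {-3, 4, 6}.
Verification: at each break x_0, at least two indices attain the minimum of min_i(a_i + i · x_0).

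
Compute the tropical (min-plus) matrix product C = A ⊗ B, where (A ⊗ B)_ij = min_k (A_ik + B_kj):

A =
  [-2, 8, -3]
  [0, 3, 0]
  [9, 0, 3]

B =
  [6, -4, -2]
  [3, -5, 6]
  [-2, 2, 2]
A ⊗ B =
  [-5, -6, -4]
  [-2, -4, -2]
  [1, -5, 5]

Apply the min-plus product entry-by-entry:
  C[0][0] = min over k of (A[0][0] + B[0][0] = -2 + 6 = 4, A[0][1] + B[1][0] = 8 + 3 = 11, A[0][2] + B[2][0] = -3 + -2 = -5) = -5 (attained at k = 2)
  C[0][1] = min over k of (A[0][0] + B[0][1] = -2 + -4 = -6, A[0][1] + B[1][1] = 8 + -5 = 3, A[0][2] + B[2][1] = -3 + 2 = -1) = -6 (attained at k = 0)
  C[0][2] = min over k of (A[0][0] + B[0][2] = -2 + -2 = -4, A[0][1] + B[1][2] = 8 + 6 = 14, A[0][2] + B[2][2] = -3 + 2 = -1) = -4 (attained at k = 0)
  C[1][0] = min over k of (A[1][0] + B[0][0] = 0 + 6 = 6, A[1][1] + B[1][0] = 3 + 3 = 6, A[1][2] + B[2][0] = 0 + -2 = -2) = -2 (attained at k = 2)
  C[1][1] = min over k of (A[1][0] + B[0][1] = 0 + -4 = -4, A[1][1] + B[1][1] = 3 + -5 = -2, A[1][2] + B[2][1] = 0 + 2 = 2) = -4 (attained at k = 0)
  C[1][2] = min over k of (A[1][0] + B[0][2] = 0 + -2 = -2, A[1][1] + B[1][2] = 3 + 6 = 9, A[1][2] + B[2][2] = 0 + 2 = 2) = -2 (attained at k = 0)
  C[2][0] = min over k of (A[2][0] + B[0][0] = 9 + 6 = 15, A[2][1] + B[1][0] = 0 + 3 = 3, A[2][2] + B[2][0] = 3 + -2 = 1) = 1 (attained at k = 2)
  C[2][1] = min over k of (A[2][0] + B[0][1] = 9 + -4 = 5, A[2][1] + B[1][1] = 0 + -5 = -5, A[2][2] + B[2][1] = 3 + 2 = 5) = -5 (attained at k = 1)
  C[2][2] = min over k of (A[2][0] + B[0][2] = 9 + -2 = 7, A[2][1] + B[1][2] = 0 + 6 = 6, A[2][2] + B[2][2] = 3 + 2 = 5) = 5 (attained at k = 2)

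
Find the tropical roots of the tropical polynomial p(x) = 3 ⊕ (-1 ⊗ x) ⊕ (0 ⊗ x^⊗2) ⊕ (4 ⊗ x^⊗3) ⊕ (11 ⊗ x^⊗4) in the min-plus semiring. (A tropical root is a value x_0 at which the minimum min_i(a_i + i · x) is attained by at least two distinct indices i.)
Roots: {-7, -4, -1, 4}

Each tropical root is a break point of the lower envelope of the lines y = a_i + i · x (there are 5 lines, with slopes 0, 1, ..., 4). Only the lines that attain the minimum somewhere contribute to roots; other lines are dominated. Here the surviving (envelope) indices are i = 4, i = 3, i = 2, i = 1, i = 0.
Intersections between consecutive envelope lines give the roots: for adjacent envelope indices i < j the intersection is x = (a_i − a_j) / (j − i). Reading off the sorted break points: {-7, -4, -1, 4}.
Verification: at each break x_0, at least two indices attain the minimum of min_i(a_i + i · x_0).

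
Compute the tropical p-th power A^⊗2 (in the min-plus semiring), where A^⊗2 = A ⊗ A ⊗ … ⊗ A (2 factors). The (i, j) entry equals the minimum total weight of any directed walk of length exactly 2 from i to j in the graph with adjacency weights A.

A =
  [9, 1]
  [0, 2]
A^⊗2 =
  [1, 3]
  [2, 1]

Each entry (A^⊗2)_ij equals the minimum over all length-2 walks i = v_0 → v_1 → … → v_2 = j of Σ_t A[v_t][v_{t+1}]. For example, for (i, j) = (0, 1) we minimise over 2 possible intermediate vertex sequences; the minimum is 3, attained along the walk 0 → 1 → 1.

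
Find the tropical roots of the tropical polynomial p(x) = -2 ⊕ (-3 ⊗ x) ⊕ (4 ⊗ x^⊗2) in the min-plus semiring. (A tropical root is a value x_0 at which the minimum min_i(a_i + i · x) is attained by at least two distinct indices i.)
Roots: {-7, 1}

Each tropical root is a break point of the lower envelope of the lines y = a_i + i · x (there are 3 lines, with slopes 0, 1, ..., 2). Only the lines that attain the minimum somewhere contribute to roots; other lines are dominated. Here the surviving (envelope) indices are i = 2, i = 1, i = 0.
Intersections between consecutive envelope lines give the roots: for adjacent envelope indices i < j the intersection is x = (a_i − a_j) / (j − i). Reading off the sorted break points: {-7, 1}.
Verification: at each break x_0, at least two indices attain the minimum of min_i(a_i + i · x_0).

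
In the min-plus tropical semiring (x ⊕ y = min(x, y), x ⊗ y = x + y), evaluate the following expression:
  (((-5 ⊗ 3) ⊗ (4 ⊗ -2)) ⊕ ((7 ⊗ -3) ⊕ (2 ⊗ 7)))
(((-5 ⊗ 3) ⊗ (4 ⊗ -2)) ⊕ ((7 ⊗ -3) ⊕ (2 ⊗ 7))) = 0

Expand innermost to outermost. Recall ⊕ takes the minimum of its arguments and ⊗ takes their sum. Working out the expression (((-5 ⊗ 3) ⊗ (4 ⊗ -2)) ⊕ ((7 ⊗ -3) ⊕ (2 ⊗ 7))) gives 0.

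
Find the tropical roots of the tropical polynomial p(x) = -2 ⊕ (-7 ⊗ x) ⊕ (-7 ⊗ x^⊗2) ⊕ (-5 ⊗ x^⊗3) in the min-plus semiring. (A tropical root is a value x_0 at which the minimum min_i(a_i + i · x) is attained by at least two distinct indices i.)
Roots: {-2, 0, 5}

Each tropical root is a break point of the lower envelope of the lines y = a_i + i · x (there are 4 lines, with slopes 0, 1, ..., 3). Only the lines that attain the minimum somewhere contribute to roots; other lines are dominated. Here the surviving (envelope) indices are i = 3, i = 2, i = 1, i = 0.
Intersections between consecutive envelope lines give the roots: for adjacent envelope indices i < j the intersection is x = (a_i − a_j) / (j − i). Reading off the sorted break points: {-2, 0, 5}.
Verification: at each break x_0, at least two indices attain the minimum of min_i(a_i + i · x_0).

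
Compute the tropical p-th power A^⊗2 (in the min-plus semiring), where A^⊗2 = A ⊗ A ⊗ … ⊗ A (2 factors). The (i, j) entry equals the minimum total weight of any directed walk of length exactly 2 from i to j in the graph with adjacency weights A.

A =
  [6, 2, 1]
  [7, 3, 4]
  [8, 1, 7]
A^⊗2 =
  [9, 2, 6]
  [10, 5, 7]
  [8, 4, 5]

Each entry (A^⊗2)_ij equals the minimum over all length-2 walks i = v_0 → v_1 → … → v_2 = j of Σ_t A[v_t][v_{t+1}]. For example, for (i, j) = (0, 2) we minimise over 3 possible intermediate vertex sequences; the minimum is 6, attained along the walk 0 → 1 → 2.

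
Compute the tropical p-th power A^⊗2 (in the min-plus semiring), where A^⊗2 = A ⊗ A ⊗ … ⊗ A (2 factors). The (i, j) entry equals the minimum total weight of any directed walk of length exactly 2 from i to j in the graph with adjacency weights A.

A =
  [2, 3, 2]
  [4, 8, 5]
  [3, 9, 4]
A^⊗2 =
  [4, 5, 4]
  [6, 7, 6]
  [5, 6, 5]

Each entry (A^⊗2)_ij equals the minimum over all length-2 walks i = v_0 → v_1 → … → v_2 = j of Σ_t A[v_t][v_{t+1}]. For example, for (i, j) = (0, 2) we minimise over 3 possible intermediate vertex sequences; the minimum is 4, attained along the walk 0 → 0 → 2.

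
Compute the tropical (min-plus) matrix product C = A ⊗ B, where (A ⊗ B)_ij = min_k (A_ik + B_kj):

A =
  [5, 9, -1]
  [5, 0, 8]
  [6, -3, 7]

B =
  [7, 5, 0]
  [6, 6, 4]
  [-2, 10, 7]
A ⊗ B =
  [-3, 9, 5]
  [6, 6, 4]
  [3, 3, 1]

Apply the min-plus product entry-by-entry:
  C[0][0] = min over k of (A[0][0] + B[0][0] = 5 + 7 = 12, A[0][1] + B[1][0] = 9 + 6 = 15, A[0][2] + B[2][0] = -1 + -2 = -3) = -3 (attained at k = 2)
  C[0][1] = min over k of (A[0][0] + B[0][1] = 5 + 5 = 10, A[0][1] + B[1][1] = 9 + 6 = 15, A[0][2] + B[2][1] = -1 + 10 = 9) = 9 (attained at k = 2)
  C[0][2] = min over k of (A[0][0] + B[0][2] = 5 + 0 = 5, A[0][1] + B[1][2] = 9 + 4 = 13, A[0][2] + B[2][2] = -1 + 7 = 6) = 5 (attained at k = 0)
  C[1][0] = min over k of (A[1][0] + B[0][0] = 5 + 7 = 12, A[1][1] + B[1][0] = 0 + 6 = 6, A[1][2] + B[2][0] = 8 + -2 = 6) = 6 (attained at k = 1)
  C[1][1] = min over k of (A[1][0] + B[0][1] = 5 + 5 = 10, A[1][1] + B[1][1] = 0 + 6 = 6, A[1][2] + B[2][1] = 8 + 10 = 18) = 6 (attained at k = 1)
  C[1][2] = min over k of (A[1][0] + B[0][2] = 5 + 0 = 5, A[1][1] + B[1][2] = 0 + 4 = 4, A[1][2] + B[2][2] = 8 + 7 = 15) = 4 (attained at k = 1)
  C[2][0] = min over k of (A[2][0] + B[0][0] = 6 + 7 = 13, A[2][1] + B[1][0] = -3 + 6 = 3, A[2][2] + B[2][0] = 7 + -2 = 5) = 3 (attained at k = 1)
  C[2][1] = min over k of (A[2][0] + B[0][1] = 6 + 5 = 11, A[2][1] + B[1][1] = -3 + 6 = 3, A[2][2] + B[2][1] = 7 + 10 = 17) = 3 (attained at k = 1)
  C[2][2] = min over k of (A[2][0] + B[0][2] = 6 + 0 = 6, A[2][1] + B[1][2] = -3 + 4 = 1, A[2][2] + B[2][2] = 7 + 7 = 14) = 1 (attained at k = 1)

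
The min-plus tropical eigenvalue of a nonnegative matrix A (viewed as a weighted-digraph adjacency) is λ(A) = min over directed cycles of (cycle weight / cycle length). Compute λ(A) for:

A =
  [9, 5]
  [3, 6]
λ(A) = 4

Enumerate directed cycles and compute their means (weight / length). Sample:
  cycle 0 → 0: weight = 9, length = 1, mean = 9/1 ≈ 9.000
  cycle 1 → 1: weight = 6, length = 1, mean = 6/1 ≈ 6.000
  cycle 0 → 1 → 0: weight = 8, length = 2, mean = 8/2 ≈ 4.000
  cycle 1 → 0 → 1: weight = 8, length = 2, mean = 8/2 ≈ 4.000
Minimum mean = 4.000, attained e.g. along the cycle 0 → 1 → 0 with weight 8 and length 2. So λ(A) = 8/2 = 4.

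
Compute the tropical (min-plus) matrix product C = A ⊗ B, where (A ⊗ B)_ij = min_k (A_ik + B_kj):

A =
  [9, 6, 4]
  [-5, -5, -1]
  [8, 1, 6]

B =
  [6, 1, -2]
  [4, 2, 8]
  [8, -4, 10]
A ⊗ B =
  [10, 0, 7]
  [-1, -5, -7]
  [5, 2, 6]

Apply the min-plus product entry-by-entry:
  C[0][0] = min over k of (A[0][0] + B[0][0] = 9 + 6 = 15, A[0][1] + B[1][0] = 6 + 4 = 10, A[0][2] + B[2][0] = 4 + 8 = 12) = 10 (attained at k = 1)
  C[0][1] = min over k of (A[0][0] + B[0][1] = 9 + 1 = 10, A[0][1] + B[1][1] = 6 + 2 = 8, A[0][2] + B[2][1] = 4 + -4 = 0) = 0 (attained at k = 2)
  C[0][2] = min over k of (A[0][0] + B[0][2] = 9 + -2 = 7, A[0][1] + B[1][2] = 6 + 8 = 14, A[0][2] + B[2][2] = 4 + 10 = 14) = 7 (attained at k = 0)
  C[1][0] = min over k of (A[1][0] + B[0][0] = -5 + 6 = 1, A[1][1] + B[1][0] = -5 + 4 = -1, A[1][2] + B[2][0] = -1 + 8 = 7) = -1 (attained at k = 1)
  C[1][1] = min over k of (A[1][0] + B[0][1] = -5 + 1 = -4, A[1][1] + B[1][1] = -5 + 2 = -3, A[1][2] + B[2][1] = -1 + -4 = -5) = -5 (attained at k = 2)
  C[1][2] = min over k of (A[1][0] + B[0][2] = -5 + -2 = -7, A[1][1] + B[1][2] = -5 + 8 = 3, A[1][2] + B[2][2] = -1 + 10 = 9) = -7 (attained at k = 0)
  C[2][0] = min over k of (A[2][0] + B[0][0] = 8 + 6 = 14, A[2][1] + B[1][0] = 1 + 4 = 5, A[2][2] + B[2][0] = 6 + 8 = 14) = 5 (attained at k = 1)
  C[2][1] = min over k of (A[2][0] + B[0][1] = 8 + 1 = 9, A[2][1] + B[1][1] = 1 + 2 = 3, A[2][2] + B[2][1] = 6 + -4 = 2) = 2 (attained at k = 2)
  C[2][2] = min over k of (A[2][0] + B[0][2] = 8 + -2 = 6, A[2][1] + B[1][2] = 1 + 8 = 9, A[2][2] + B[2][2] = 6 + 10 = 16) = 6 (attained at k = 0)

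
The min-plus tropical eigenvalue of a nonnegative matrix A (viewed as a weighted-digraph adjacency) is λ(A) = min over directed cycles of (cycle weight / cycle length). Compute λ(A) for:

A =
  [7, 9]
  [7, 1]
λ(A) = 1

Enumerate directed cycles and compute their means (weight / length). Sample:
  cycle 0 → 0: weight = 7, length = 1, mean = 7/1 ≈ 7.000
  cycle 1 → 1: weight = 1, length = 1, mean = 1/1 ≈ 1.000
  cycle 0 → 1 → 0: weight = 16, length = 2, mean = 16/2 ≈ 8.000
  cycle 1 → 0 → 1: weight = 16, length = 2, mean = 16/2 ≈ 8.000
Minimum mean = 1.000, attained e.g. along the cycle 1 → 1 with weight 1 and length 1. So λ(A) = 1/1 = 1.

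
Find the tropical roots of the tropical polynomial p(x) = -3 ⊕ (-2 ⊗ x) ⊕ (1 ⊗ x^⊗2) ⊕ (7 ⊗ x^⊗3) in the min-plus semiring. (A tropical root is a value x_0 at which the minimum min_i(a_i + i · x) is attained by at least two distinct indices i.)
Roots: {-6, -3, -1}

Each tropical root is a break point of the lower envelope of the lines y = a_i + i · x (there are 4 lines, with slopes 0, 1, ..., 3). Only the lines that attain the minimum somewhere contribute to roots; other lines are dominated. Here the surviving (envelope) indices are i = 3, i = 2, i = 1, i = 0.
Intersections between consecutive envelope lines give the roots: for adjacent envelope indices i < j the intersection is x = (a_i − a_j) / (j − i). Reading off the sorted break points: {-6, -3, -1}.
Verification: at each break x_0, at least two indices attain the minimum of min_i(a_i + i · x_0).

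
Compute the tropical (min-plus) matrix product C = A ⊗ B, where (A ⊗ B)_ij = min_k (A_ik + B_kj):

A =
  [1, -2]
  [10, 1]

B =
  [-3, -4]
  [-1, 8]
A ⊗ B =
  [-3, -3]
  [0, 6]

Apply the min-plus product entry-by-entry:
  C[0][0] = min over k of (A[0][0] + B[0][0] = 1 + -3 = -2, A[0][1] + B[1][0] = -2 + -1 = -3) = -3 (attained at k = 1)
  C[0][1] = min over k of (A[0][0] + B[0][1] = 1 + -4 = -3, A[0][1] + B[1][1] = -2 + 8 = 6) = -3 (attained at k = 0)
  C[1][0] = min over k of (A[1][0] + B[0][0] = 10 + -3 = 7, A[1][1] + B[1][0] = 1 + -1 = 0) = 0 (attained at k = 1)
  C[1][1] = min over k of (A[1][0] + B[0][1] = 10 + -4 = 6, A[1][1] + B[1][1] = 1 + 8 = 9) = 6 (attained at k = 0)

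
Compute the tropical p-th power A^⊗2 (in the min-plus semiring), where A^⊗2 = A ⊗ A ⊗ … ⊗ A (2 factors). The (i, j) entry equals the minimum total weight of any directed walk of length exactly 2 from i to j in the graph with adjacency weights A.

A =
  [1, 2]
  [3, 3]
A^⊗2 =
  [2, 3]
  [4, 5]

Each entry (A^⊗2)_ij equals the minimum over all length-2 walks i = v_0 → v_1 → … → v_2 = j of Σ_t A[v_t][v_{t+1}]. For example, for (i, j) = (0, 1) we minimise over 2 possible intermediate vertex sequences; the minimum is 3, attained along the walk 0 → 0 → 1.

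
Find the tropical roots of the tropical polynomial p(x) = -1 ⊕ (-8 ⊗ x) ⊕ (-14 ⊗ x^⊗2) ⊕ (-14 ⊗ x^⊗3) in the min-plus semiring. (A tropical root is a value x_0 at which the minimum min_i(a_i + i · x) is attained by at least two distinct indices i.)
Roots: {0, 6, 7}

Each tropical root is a break point of the lower envelope of the lines y = a_i + i · x (there are 4 lines, with slopes 0, 1, ..., 3). Only the lines that attain the minimum somewhere contribute to roots; other lines are dominated. Here the surviving (envelope) indices are i = 3, i = 2, i = 1, i = 0.
Intersections between consecutive envelope lines give the roots: for adjacent envelope indices i < j the intersection is x = (a_i − a_j) / (j − i). Reading off the sorted break points: {0, 6, 7}.
Verification: at each break x_0, at least two indices attain the minimum of min_i(a_i + i · x_0).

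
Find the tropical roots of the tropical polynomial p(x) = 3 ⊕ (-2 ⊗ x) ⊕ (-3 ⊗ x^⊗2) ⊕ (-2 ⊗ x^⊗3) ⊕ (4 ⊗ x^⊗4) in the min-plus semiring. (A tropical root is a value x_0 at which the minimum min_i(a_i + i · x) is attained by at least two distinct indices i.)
Roots: {-6, -1, 1, 5}

Each tropical root is a break point of the lower envelope of the lines y = a_i + i · x (there are 5 lines, with slopes 0, 1, ..., 4). Only the lines that attain the minimum somewhere contribute to roots; other lines are dominated. Here the surviving (envelope) indices are i = 4, i = 3, i = 2, i = 1, i = 0.
Intersections between consecutive envelope lines give the roots: for adjacent envelope indices i < j the intersection is x = (a_i − a_j) / (j − i). Reading off the sorted break points: {-6, -1, 1, 5}.
Verification: at each break x_0, at least two indices attain the minimum of min_i(a_i + i · x_0).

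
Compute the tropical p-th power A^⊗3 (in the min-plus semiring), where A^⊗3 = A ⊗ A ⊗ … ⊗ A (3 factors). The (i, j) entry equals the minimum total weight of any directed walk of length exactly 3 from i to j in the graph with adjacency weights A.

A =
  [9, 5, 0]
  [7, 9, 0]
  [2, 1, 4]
A^⊗3 =
  [6, 5, 1]
  [6, 5, 1]
  [3, 2, 5]

Each entry (A^⊗3)_ij equals the minimum over all length-3 walks i = v_0 → v_1 → … → v_3 = j of Σ_t A[v_t][v_{t+1}]. For example, for (i, j) = (0, 2) we minimise over 9 possible intermediate vertex sequences; the minimum is 1, attained along the walk 0 → 2 → 1 → 2.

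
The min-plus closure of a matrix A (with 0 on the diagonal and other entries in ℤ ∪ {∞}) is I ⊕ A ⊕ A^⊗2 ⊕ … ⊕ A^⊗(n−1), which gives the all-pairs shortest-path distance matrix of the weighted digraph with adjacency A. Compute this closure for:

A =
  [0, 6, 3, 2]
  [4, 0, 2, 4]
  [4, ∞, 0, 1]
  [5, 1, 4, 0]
Closure =
  [0, 3, 3, 2]
  [4, 0, 2, 3]
  [4, 2, 0, 1]
  [5, 1, 3, 0]

This is the Floyd-Warshall all-pairs shortest-path computation. For each intermediate vertex k = 0, 1, …, 3, update dist[i][j] ← min(dist[i][j], dist[i][k] + dist[k][j]). The final matrix gives, for each (i, j), the minimum total weight of any directed path from i to j (possibly empty when i = j).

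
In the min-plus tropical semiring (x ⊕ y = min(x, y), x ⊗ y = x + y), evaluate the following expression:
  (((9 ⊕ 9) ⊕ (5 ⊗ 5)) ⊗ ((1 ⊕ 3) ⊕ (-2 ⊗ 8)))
(((9 ⊕ 9) ⊕ (5 ⊗ 5)) ⊗ ((1 ⊕ 3) ⊕ (-2 ⊗ 8))) = 10

Expand innermost to outermost. Recall ⊕ takes the minimum of its arguments and ⊗ takes their sum. Working out the expression (((9 ⊕ 9) ⊕ (5 ⊗ 5)) ⊗ ((1 ⊕ 3) ⊕ (-2 ⊗ 8))) gives 10.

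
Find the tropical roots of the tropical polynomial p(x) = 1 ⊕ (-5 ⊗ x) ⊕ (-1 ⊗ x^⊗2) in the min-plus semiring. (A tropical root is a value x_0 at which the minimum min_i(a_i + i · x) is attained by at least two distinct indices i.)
Roots: {-4, 6}

Each tropical root is a break point of the lower envelope of the lines y = a_i + i · x (there are 3 lines, with slopes 0, 1, ..., 2). Only the lines that attain the minimum somewhere contribute to roots; other lines are dominated. Here the surviving (envelope) indices are i = 2, i = 1, i = 0.
Intersections between consecutive envelope lines give the roots: for adjacent envelope indices i < j the intersection is x = (a_i − a_j) / (j − i). Reading off the sorted break points: {-4, 6}.
Verification: at each break x_0, at least two indices attain the minimum of min_i(a_i + i · x_0).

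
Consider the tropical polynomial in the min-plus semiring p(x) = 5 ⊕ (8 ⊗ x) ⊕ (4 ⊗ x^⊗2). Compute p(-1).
p(-1) = 2

A tropical monomial a ⊗ x^⊗i evaluates to a + i · x. Evaluating each term at x = -1:
  Term 0 contributes 5 + 0 · -1 = 5
  Term 1 contributes 8 + 1 · -1 = 7
  Term 2 contributes 4 + 2 · -1 = 2
p(-1) = ⊕ of these = min[5, 7, 2] = 2.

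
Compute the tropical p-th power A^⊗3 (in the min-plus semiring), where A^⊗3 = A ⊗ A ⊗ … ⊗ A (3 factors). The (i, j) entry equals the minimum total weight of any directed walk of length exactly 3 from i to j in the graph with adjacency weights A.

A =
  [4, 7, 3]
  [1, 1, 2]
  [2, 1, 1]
A^⊗3 =
  [5, 5, 5]
  [3, 3, 4]
  [3, 3, 3]

Each entry (A^⊗3)_ij equals the minimum over all length-3 walks i = v_0 → v_1 → … → v_3 = j of Σ_t A[v_t][v_{t+1}]. For example, for (i, j) = (0, 2) we minimise over 9 possible intermediate vertex sequences; the minimum is 5, attained along the walk 0 → 2 → 2 → 2.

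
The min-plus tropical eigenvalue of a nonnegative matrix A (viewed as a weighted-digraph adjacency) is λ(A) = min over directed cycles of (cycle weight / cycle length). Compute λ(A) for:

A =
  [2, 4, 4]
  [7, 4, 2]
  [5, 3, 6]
λ(A) = 2

Enumerate directed cycles and compute their means (weight / length). Sample:
  cycle 0 → 0: weight = 2, length = 1, mean = 2/1 ≈ 2.000
  cycle 1 → 1: weight = 4, length = 1, mean = 4/1 ≈ 4.000
  cycle 2 → 2: weight = 6, length = 1, mean = 6/1 ≈ 6.000
  cycle 0 → 1 → 0: weight = 11, length = 2, mean = 11/2 ≈ 5.500
  cycle 0 → 2 → 0: weight = 9, length = 2, mean = 9/2 ≈ 4.500
  cycle 1 → 0 → 1: weight = 11, length = 2, mean = 11/2 ≈ 5.500
Minimum mean = 2.000, attained e.g. along the cycle 0 → 0 with weight 2 and length 1. So λ(A) = 2/1 = 2.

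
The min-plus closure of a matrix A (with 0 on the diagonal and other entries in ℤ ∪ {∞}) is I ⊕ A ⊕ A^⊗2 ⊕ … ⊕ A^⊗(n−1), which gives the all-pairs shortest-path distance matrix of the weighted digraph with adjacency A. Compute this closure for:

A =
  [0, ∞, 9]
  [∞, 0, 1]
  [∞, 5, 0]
Closure =
  [0, 14, 9]
  [∞, 0, 1]
  [∞, 5, 0]

This is the Floyd-Warshall all-pairs shortest-path computation. For each intermediate vertex k = 0, 1, …, 2, update dist[i][j] ← min(dist[i][j], dist[i][k] + dist[k][j]). The final matrix gives, for each (i, j), the minimum total weight of any directed path from i to j (possibly empty when i = j).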